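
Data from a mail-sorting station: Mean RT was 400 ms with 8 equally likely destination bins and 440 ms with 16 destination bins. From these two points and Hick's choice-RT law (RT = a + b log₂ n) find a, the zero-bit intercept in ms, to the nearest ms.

The slope on a log₂ axis is (440 − 400) / (4 − 3) = 40 ms/bit.
Intercept: a = 400 − 40·log₂(8) = 280.000 ms.

280 ms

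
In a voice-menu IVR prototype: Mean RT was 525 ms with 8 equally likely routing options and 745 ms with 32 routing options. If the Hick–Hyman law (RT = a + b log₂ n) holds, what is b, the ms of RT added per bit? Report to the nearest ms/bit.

110 ms/bit

The slope on a log₂ axis is (745 − 525) / (5 − 3) = 110 ms/bit.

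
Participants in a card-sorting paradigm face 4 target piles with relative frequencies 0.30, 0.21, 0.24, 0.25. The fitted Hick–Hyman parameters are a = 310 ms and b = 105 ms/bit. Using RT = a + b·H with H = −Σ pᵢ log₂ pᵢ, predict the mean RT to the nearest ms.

Entropy contributions −pᵢ log₂ pᵢ: 0.5211, 0.4728, 0.4941, 0.5000; sum H = 1.9880 bits.
RT = a + bH = 310 + 105·1.9880 = 518.74 ms.

519 ms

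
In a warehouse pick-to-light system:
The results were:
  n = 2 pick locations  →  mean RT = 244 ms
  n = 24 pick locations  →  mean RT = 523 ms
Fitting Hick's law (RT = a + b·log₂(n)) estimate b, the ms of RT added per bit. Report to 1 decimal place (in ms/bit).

77.8 ms/bit

The slope on a log₂ axis is (523 − 244) / (4.5850 − 1) = 77.825 ms/bit.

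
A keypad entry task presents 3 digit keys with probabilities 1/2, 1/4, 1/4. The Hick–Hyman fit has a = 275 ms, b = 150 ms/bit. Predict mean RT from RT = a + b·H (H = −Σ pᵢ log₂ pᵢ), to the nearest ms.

500 ms

Each term −pᵢ log₂ pᵢ: 0.5·1 + 0.25·2 + 0.25·2; summed, H = 1.500 bits.
Mean RT = a + bH = 275 + 150·1.500 = 500.00 ms.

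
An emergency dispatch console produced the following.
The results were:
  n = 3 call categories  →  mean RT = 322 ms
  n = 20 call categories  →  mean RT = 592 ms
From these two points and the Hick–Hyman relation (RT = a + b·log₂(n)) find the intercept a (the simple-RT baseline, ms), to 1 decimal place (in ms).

Slope: b = (592 − 322) / (log₂ 20 − log₂ 3) = 270/2.7370 = 98.649 ms/bit.
Intercept: a = 322 − 98.649·log₂(3) = 165.644 ms.

165.6 ms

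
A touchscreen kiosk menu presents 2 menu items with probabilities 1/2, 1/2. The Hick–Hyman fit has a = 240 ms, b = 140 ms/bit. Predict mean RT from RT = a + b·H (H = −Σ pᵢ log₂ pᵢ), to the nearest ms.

Each term −pᵢ log₂ pᵢ: 0.5·1 + 0.5·1; summed, H = 1.000 bits.
Mean RT = a + bH = 240 + 140·1.000 = 380.00 ms.

380 ms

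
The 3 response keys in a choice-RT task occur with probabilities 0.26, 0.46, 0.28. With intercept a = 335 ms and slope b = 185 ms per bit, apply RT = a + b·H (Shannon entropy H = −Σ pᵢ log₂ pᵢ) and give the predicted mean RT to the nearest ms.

619 ms

Entropy contributions −pᵢ log₂ pᵢ: 0.5053, 0.5153, 0.5142; sum H = 1.5348 bits.
RT = a + bH = 335 + 185·1.5348 = 618.95 ms.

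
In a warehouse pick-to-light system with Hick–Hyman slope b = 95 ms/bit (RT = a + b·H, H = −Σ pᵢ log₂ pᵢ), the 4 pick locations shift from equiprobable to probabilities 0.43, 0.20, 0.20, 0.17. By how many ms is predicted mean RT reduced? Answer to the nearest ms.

Equiprobable entropy H₀ = log₂ 4 = 2.0000 bits.
Skewed entropy H = −Σ pᵢ log₂ pᵢ = 1.8869 bits.
ΔRT = b·(H₀ − H) = 95 × 0.1131 = 10.74 ms.

11 ms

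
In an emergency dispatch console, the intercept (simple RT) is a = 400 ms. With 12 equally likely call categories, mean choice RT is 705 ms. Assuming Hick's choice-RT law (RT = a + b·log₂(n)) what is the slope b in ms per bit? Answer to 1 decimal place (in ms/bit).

12 alternatives carry log₂ 12 = 3.5850 bits; the choice cost is 705 − 400 = 305 ms, so b = 305/3.5850 = 85.078 ms/bit.

85.1 ms/bit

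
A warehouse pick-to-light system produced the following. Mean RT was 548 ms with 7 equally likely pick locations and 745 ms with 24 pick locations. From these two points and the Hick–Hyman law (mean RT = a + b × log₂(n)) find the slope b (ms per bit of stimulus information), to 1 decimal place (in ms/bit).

The slope on a log₂ axis is (745 − 548) / (4.5850 − 2.8074) = 110.823 ms/bit.

110.8 ms/bit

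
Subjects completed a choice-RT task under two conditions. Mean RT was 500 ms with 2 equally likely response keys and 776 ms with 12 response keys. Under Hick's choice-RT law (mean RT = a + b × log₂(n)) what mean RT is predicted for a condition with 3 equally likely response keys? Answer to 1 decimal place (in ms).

562.5 ms

Fit slope and intercept:
  b = (776 − 500) / (log₂ 12 − log₂ 2) = 276 / (3.5850 − 1) = 106.771 ms/bit
  a = 500 − 106.771 × 1 = 393.229 ms
Then RT(3) = 393.229 + 106.771 × log₂ 3 = 393.229 + 106.771 × 1.5850 ≈ 562.457 ms.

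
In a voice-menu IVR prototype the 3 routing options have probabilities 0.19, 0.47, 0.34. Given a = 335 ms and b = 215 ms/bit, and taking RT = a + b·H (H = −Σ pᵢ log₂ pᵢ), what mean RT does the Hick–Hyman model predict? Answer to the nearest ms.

657 ms

Entropy contributions −pᵢ log₂ pᵢ: 0.4552, 0.5120, 0.5292; sum H = 1.4964 bits.
RT = a + bH = 335 + 215·1.4964 = 656.72 ms.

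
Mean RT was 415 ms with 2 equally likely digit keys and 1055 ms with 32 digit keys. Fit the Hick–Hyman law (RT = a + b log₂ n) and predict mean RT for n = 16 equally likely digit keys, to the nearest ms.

With log₂ n on the abscissa the relation is linear; from the two conditions:
  b = (1055 − 415) / (log₂ 32 − log₂ 2) = 640 / (5 − 1) = 160 ms/bit
  a = 415 − 160 × 1 = 255 ms
Then RT(16) = 255 + 160 × log₂ 16 = 255 + 160 × 4 ≈ 895.000 ms.

895 ms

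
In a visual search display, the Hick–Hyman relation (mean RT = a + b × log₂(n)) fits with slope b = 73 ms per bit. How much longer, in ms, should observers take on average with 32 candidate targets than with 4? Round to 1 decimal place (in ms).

ΔRT = (a + b log₂ n₂) − (a + b log₂ n₁) = b·(log₂ n₂ − log₂ n₁).
log₂(32) − log₂(4) = log₂(32/4) = log₂(8) = 3.
ΔRT = 73 × 3.0000 = 219.000 ms.

219.0 ms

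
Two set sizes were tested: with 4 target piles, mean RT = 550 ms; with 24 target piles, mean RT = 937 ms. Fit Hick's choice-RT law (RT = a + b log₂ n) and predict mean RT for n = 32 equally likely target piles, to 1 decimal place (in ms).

With log₂ n on the abscissa the relation is linear; from the two conditions:
  b = (937 − 550) / (log₂ 24 − log₂ 4) = 387 / (4.5850 − 2) = 149.712 ms/bit
  a = 550 − 149.712 × 2 = 250.576 ms
Then RT(32) = 250.576 + 149.712 × log₂ 32 = 250.576 + 149.712 × 5 ≈ 999.136 ms.

999.1 ms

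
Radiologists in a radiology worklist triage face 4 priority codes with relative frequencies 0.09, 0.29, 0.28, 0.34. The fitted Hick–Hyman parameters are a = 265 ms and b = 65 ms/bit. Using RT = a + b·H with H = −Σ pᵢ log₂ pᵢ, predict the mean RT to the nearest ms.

H = 0.09·log₂(1/0.09) + 0.29·log₂(1/0.29) + 0.28·log₂(1/0.28) + 0.34·log₂(1/0.34) = 1.8740 bits.
RT = 265 + 65 × 1.8740 = 386.81 ms.

387 ms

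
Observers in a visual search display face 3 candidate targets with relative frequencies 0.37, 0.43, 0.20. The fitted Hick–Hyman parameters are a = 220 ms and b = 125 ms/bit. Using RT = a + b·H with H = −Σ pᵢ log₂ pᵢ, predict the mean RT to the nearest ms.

Entropy contributions −pᵢ log₂ pᵢ: 0.5307, 0.5236, 0.4644; sum H = 1.5187 bits.
RT = a + bH = 220 + 125·1.5187 = 409.83 ms.

410 ms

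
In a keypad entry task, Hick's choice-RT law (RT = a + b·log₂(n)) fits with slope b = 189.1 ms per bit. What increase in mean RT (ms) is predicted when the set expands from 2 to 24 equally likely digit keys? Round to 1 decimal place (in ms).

677.9 ms

ΔRT = (a + b log₂ n₂) − (a + b log₂ n₁) = b·(log₂ n₂ − log₂ n₁).
log₂(24) − log₂(2) = 4.5850 − 1 = 3.5850.
ΔRT = 189.1 × 3.5850 = 677.916 ms.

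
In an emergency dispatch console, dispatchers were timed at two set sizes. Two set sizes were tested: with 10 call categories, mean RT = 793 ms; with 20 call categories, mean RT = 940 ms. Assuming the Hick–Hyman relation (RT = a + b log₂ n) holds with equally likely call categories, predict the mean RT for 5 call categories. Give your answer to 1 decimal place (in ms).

646.0 ms

Solve the two-equation system in a and b:
  b = (940 − 793) / (log₂ 20 − log₂ 10) = 147 / (4.3219 − 3.3219) = 147.000 ms/bit
  a = 793 − 147.000 × 3.3219 = 304.677 ms
Then RT(5) = 304.677 + 147.000 × log₂ 5 = 304.677 + 147.000 × 2.3219 ≈ 646.000 ms.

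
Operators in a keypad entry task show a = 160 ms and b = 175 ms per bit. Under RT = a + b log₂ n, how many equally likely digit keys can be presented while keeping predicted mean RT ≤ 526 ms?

4

Information budget: (526 − 160)/175 = 2.0914 bits, so n ≤ 2^2.0914 = 4.262 → at most 4.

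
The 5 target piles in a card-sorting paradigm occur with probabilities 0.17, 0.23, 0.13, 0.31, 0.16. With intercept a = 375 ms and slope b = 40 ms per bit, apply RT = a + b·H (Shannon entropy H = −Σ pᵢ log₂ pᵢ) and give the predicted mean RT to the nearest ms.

465 ms

H = 0.17·log₂(1/0.17) + 0.23·log₂(1/0.23) + 0.13·log₂(1/0.13) + 0.31·log₂(1/0.31) + 0.16·log₂(1/0.16) = 2.2517 bits.
RT = 375 + 40 × 2.2517 = 465.07 ms.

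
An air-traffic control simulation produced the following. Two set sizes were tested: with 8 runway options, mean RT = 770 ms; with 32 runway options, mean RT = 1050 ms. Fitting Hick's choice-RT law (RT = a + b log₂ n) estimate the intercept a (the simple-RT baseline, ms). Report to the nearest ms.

350 ms

The slope on a log₂ axis is (1050 − 770) / (5 − 3) = 140 ms/bit.
a = RT₁ − b·log₂ n₁ = 770 − 140 × 3 = 350.000 ms.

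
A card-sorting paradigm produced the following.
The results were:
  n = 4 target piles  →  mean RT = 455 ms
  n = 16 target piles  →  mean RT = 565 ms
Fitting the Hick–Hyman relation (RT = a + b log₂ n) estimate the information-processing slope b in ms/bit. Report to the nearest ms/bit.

The slope on a log₂ axis is (565 − 455) / (4 − 2) = 55 ms/bit.

55 ms/bit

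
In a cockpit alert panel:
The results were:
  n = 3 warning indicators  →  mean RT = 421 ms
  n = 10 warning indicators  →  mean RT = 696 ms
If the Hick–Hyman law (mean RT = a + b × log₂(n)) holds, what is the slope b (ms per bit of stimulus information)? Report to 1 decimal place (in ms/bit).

Slope: b = (696 − 421) / (log₂ 10 − log₂ 3) = 275/1.7370 = 158.322 ms/bit.

158.3 ms/bit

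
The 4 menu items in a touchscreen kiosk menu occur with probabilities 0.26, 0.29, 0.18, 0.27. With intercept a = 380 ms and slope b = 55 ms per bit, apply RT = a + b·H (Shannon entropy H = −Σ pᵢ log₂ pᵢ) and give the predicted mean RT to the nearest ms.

Entropy contributions −pᵢ log₂ pᵢ: 0.5053, 0.5179, 0.4453, 0.5100; sum H = 1.9785 bits.
RT = a + bH = 380 + 55·1.9785 = 488.82 ms.

489 ms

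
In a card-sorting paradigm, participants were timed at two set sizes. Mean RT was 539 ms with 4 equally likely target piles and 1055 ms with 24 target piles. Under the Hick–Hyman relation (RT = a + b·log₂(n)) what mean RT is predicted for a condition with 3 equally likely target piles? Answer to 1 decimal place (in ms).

Fit slope and intercept:
  b = (1055 − 539) / (log₂ 24 − log₂ 4) = 516 / (4.5850 − 2) = 199.616 ms/bit
  a = 539 − 199.616 × 2 = 139.768 ms
Then RT(3) = 139.768 + 199.616 × log₂ 3 = 139.768 + 199.616 × 1.5850 ≈ 456.152 ms.

456.2 ms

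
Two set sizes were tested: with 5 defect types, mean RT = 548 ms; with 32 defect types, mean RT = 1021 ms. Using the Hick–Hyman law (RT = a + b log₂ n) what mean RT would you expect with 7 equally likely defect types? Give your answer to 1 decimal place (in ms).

Fit slope and intercept:
  b = (1021 − 548) / (log₂ 32 − log₂ 5) = 473 / (5 − 2.3219) = 176.620 ms/bit
  a = 548 − 176.620 × 2.3219 = 137.902 ms
Then RT(7) = 137.902 + 176.620 × log₂ 7 = 137.902 + 176.620 × 2.8074 ≈ 633.736 ms.

633.7 ms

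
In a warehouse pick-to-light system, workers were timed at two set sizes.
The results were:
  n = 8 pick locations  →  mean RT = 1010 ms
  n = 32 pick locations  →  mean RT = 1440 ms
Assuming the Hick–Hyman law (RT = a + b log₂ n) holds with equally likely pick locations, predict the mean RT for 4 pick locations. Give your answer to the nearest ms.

795 ms

With log₂ n on the abscissa the relation is linear; from the two conditions:
  b = (1440 − 1010) / (log₂ 32 − log₂ 8) = 430 / (5 − 3) = 215 ms/bit
  a = 1010 − 215 × 3 = 365 ms
Then RT(4) = 365 + 215 × log₂ 4 = 365 + 215 × 2 ≈ 795.000 ms.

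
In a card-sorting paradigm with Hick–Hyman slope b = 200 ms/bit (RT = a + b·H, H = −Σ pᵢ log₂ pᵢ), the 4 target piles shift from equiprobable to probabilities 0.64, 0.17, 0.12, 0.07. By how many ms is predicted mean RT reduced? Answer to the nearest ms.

Equiprobable entropy H₀ = log₂ 4 = 2.0000 bits.
Skewed entropy H = −Σ pᵢ log₂ pᵢ = 1.4823 bits.
ΔRT = b·(H₀ − H) = 200 × 0.5177 = 103.54 ms.

104 ms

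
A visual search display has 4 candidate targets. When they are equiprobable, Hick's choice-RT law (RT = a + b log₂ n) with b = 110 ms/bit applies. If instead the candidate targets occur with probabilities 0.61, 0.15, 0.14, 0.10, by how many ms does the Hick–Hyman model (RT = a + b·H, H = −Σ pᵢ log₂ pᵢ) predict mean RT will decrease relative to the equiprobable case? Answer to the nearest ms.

47 ms

Equiprobable entropy H₀ = log₂ 4 = 2.0000 bits.
Skewed entropy H = −Σ pᵢ log₂ pᵢ = 1.5749 bits.
ΔRT = b·(H₀ − H) = 110 × 0.4251 = 46.77 ms.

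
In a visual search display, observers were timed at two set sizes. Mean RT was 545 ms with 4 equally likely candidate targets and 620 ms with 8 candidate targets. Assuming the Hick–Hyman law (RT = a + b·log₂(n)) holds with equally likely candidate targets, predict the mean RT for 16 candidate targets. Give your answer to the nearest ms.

Fit slope and intercept:
  b = (620 − 545) / (log₂ 8 − log₂ 4) = 75 / (3 − 2) = 75 ms/bit
  a = 545 − 75 × 2 = 395 ms
Then RT(16) = 395 + 75 × log₂ 16 = 395 + 75 × 4 ≈ 695.000 ms.

695 ms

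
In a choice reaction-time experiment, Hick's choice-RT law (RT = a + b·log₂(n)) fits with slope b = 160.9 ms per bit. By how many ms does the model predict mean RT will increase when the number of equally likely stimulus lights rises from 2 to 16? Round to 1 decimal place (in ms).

482.7 ms

The intercept a cancels: ΔRT = b·(log₂ n₂ − log₂ n₁) = b·log₂(n₂/n₁).
log₂(16) − log₂(2) = log₂(16/2) = log₂(8) = 3.
ΔRT = 160.9 × 3.0000 = 482.700 ms.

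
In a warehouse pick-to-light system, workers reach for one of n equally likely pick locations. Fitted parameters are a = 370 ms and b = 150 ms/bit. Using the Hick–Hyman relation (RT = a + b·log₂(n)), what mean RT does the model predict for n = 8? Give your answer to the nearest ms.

820 ms

log₂(8) = 3 bits, so RT = 370 + 150 × 3 ≈ 820.000 ms.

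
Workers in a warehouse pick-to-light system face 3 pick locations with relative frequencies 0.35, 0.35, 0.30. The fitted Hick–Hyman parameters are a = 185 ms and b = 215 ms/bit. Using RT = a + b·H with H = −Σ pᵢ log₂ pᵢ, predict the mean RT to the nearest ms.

525 ms

H = 0.35·log₂(1/0.35) + 0.35·log₂(1/0.35) + 0.30·log₂(1/0.30) = 1.5813 bits.
RT = 185 + 215 × 1.5813 = 524.98 ms.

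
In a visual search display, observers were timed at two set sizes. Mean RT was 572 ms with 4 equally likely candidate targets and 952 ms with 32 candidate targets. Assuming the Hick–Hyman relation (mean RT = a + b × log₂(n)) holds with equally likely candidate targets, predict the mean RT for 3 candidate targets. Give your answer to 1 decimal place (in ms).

RT is linear in log₂ n, so two points fix the line:
  b = (952 − 572) / (log₂ 32 − log₂ 4) = 380 / (5 − 2) = 126.667 ms/bit
  a = 572 − 126.667 × 2 = 318.667 ms
Then RT(3) = 318.667 + 126.667 × log₂ 3 = 318.667 + 126.667 × 1.5850 ≈ 519.429 ms.

519.4 ms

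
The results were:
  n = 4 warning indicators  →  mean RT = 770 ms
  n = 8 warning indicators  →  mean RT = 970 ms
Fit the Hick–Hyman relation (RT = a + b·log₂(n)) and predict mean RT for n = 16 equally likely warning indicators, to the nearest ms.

RT is linear in log₂ n, so two points fix the line:
  b = (970 − 770) / (log₂ 8 − log₂ 4) = 200 / (3 − 2) = 200 ms/bit
  a = 770 − 200 × 2 = 370 ms
Then RT(16) = 370 + 200 × log₂ 16 = 370 + 200 × 4 ≈ 1170.000 ms.

1170 ms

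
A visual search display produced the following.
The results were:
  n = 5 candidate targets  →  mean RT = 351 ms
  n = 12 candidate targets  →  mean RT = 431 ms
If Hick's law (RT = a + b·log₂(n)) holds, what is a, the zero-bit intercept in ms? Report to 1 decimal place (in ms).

203.9 ms

The slope on a log₂ axis is (431 − 351) / (3.5850 − 2.3219) = 63.340 ms/bit.
a = RT₁ − b·log₂ n₁ = 351 − 63.340 × 2.3219 = 203.930 ms.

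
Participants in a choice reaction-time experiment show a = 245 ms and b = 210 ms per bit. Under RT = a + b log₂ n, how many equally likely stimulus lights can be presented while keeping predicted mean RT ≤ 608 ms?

Set 245 + 210·log₂ n ≤ 608 → log₂ n ≤ (608 − 245)/210 = 1.7286.
So n ≤ 2^1.7286 = 3.314; the largest integer n is 3.

3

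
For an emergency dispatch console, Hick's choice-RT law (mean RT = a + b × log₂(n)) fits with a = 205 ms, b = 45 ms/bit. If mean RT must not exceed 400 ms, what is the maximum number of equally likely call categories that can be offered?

20

45·log₂ n ≤ 400 − 205 = 195, giving log₂ n ≤ 4.3333 and n ≤ 20.159. The largest whole number is 20.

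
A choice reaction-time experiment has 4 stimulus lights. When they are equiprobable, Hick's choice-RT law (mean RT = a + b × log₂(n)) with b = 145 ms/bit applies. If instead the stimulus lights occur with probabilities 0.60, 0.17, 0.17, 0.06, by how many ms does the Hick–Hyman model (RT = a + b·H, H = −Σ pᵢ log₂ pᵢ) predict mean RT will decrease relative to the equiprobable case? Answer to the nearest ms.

65 ms

Equiprobable entropy H₀ = log₂ 4 = 2.0000 bits.
Skewed entropy H = −Σ pᵢ log₂ pᵢ = 1.5549 bits.
ΔRT = b·(H₀ − H) = 145 × 0.4451 = 64.54 ms.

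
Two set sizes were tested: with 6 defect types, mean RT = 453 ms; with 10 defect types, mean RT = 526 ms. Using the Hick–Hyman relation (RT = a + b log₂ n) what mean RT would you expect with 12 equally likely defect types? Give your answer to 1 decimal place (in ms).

With log₂ n on the abscissa the relation is linear; from the two conditions:
  b = (526 − 453) / (log₂ 10 − log₂ 6) = 73 / (3.3219 − 2.5850) = 99.055 ms/bit
  a = 453 − 99.055 × 2.5850 = 196.947 ms
Then RT(12) = 196.947 + 99.055 × log₂ 12 = 196.947 + 99.055 × 3.5850 ≈ 552.055 ms.

552.1 ms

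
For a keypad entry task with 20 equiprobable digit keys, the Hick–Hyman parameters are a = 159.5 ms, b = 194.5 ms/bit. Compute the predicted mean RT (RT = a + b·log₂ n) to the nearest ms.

1000 ms

log₂(20) = 4.3219 bits, so RT = 159.5 + 194.5 × 4.3219 ≈ 1000.115 ms.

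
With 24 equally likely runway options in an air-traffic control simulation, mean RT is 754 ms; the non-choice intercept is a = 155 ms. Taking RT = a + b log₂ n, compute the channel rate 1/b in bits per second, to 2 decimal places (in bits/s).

b = (754 − 155)/log₂ 24 = 599/4.5850 = 130.644 ms per bit = 0.13064 s/bit; the reciprocal is 7.654 bits/s.

7.65 bits/s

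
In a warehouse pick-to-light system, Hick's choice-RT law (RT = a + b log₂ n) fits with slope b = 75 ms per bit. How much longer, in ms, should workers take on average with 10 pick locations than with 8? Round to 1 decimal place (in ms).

Only the slope matters, since a is common to both: ΔRT = b·log₂(n₂/n₁).
log₂(10) − log₂(8) = 3.3219 − 3 = 0.3219.
ΔRT = 75 × 0.3219 = 24.145 ms.

24.1 ms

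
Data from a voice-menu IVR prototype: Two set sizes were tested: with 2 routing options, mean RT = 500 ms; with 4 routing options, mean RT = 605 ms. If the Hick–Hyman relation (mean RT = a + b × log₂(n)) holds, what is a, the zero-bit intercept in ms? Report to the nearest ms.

Slope: b = (605 − 500) / (log₂ 4 − log₂ 2) = 105/1.0000 = 105 ms/bit.
Intercept: a = 500 − 105·log₂(2) = 395.000 ms.

395 ms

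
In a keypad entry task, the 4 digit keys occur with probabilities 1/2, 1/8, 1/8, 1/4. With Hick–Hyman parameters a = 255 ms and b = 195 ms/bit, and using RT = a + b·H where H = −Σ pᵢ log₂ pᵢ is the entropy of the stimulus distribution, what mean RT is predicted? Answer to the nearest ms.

Each term −pᵢ log₂ pᵢ: 0.5·1 + 0.125·3 + 0.125·3 + 0.25·2; summed, H = 1.750 bits.
Mean RT = a + bH = 255 + 195·1.750 = 596.25 ms.

596 ms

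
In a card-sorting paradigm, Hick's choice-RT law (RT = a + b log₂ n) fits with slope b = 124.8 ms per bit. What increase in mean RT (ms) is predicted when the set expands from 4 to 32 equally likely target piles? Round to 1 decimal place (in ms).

ΔRT = (a + b log₂ n₂) − (a + b log₂ n₁) = b·(log₂ n₂ − log₂ n₁).
log₂(32) − log₂(4) = log₂(32/4) = log₂(8) = 3.
ΔRT = 124.8 × 3.0000 = 374.400 ms.

374.4 ms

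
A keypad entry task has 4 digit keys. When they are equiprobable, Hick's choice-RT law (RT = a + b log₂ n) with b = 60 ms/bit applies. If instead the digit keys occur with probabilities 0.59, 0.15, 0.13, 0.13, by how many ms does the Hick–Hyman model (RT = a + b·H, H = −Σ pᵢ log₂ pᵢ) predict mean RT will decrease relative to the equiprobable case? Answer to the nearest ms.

Equiprobable entropy H₀ = log₂ 4 = 2.0000 bits.
Skewed entropy H = −Σ pᵢ log₂ pᵢ = 1.6249 bits.
ΔRT = b·(H₀ − H) = 60 × 0.3751 = 22.50 ms.

23 ms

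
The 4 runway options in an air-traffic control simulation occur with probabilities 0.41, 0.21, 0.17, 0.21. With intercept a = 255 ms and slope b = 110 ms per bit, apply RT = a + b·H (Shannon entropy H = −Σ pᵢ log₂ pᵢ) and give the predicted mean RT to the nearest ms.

Entropy contributions −pᵢ log₂ pᵢ: 0.5274, 0.4728, 0.4346, 0.4728; sum H = 1.9076 bits.
RT = a + bH = 255 + 110·1.9076 = 464.84 ms.

465 ms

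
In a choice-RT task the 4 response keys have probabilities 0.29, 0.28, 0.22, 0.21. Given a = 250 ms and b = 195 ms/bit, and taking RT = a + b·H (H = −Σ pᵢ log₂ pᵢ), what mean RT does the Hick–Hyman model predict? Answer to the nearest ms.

Entropy contributions −pᵢ log₂ pᵢ: 0.5179, 0.5142, 0.4806, 0.4728; sum H = 1.9855 bits.
RT = a + bH = 250 + 195·1.9855 = 637.18 ms.

637 ms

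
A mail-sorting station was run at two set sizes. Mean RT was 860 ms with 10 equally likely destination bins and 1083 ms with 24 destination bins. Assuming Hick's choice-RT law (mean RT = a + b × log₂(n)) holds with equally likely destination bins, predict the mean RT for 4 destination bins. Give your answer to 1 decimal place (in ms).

626.6 ms

RT is linear in log₂ n, so two points fix the line:
  b = (1083 − 860) / (log₂ 24 − log₂ 10) = 223 / (4.5850 − 3.3219) = 176.559 ms/bit
  a = 860 − 176.559 × 3.3219 = 273.484 ms
Then RT(4) = 273.484 + 176.559 × log₂ 4 = 273.484 + 176.559 × 2 ≈ 626.602 ms.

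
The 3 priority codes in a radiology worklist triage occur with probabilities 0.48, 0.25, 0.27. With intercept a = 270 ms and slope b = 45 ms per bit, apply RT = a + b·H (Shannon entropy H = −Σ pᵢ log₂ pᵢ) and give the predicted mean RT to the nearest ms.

338 ms

H = 0.48·log₂(1/0.48) + 0.25·log₂(1/0.25) + 0.27·log₂(1/0.27) = 1.5183 bits.
RT = 270 + 45 × 1.5183 = 338.32 ms.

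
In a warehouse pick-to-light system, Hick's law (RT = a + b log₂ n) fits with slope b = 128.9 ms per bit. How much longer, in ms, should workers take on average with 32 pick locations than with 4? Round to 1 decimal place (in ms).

Only the slope matters, since a is common to both: ΔRT = b·log₂(n₂/n₁).
log₂(32) − log₂(4) = log₂(32/4) = log₂(8) = 3.
ΔRT = 128.9 × 3.0000 = 386.700 ms.

386.7 ms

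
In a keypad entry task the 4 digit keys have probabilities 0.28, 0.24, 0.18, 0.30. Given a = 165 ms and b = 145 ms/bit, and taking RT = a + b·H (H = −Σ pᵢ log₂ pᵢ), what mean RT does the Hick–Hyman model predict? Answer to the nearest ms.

H = 0.28·log₂(1/0.28) + 0.24·log₂(1/0.24) + 0.18·log₂(1/0.18) + 0.30·log₂(1/0.30) = 1.9748 bits.
RT = 165 + 145 × 1.9748 = 451.34 ms.

451 ms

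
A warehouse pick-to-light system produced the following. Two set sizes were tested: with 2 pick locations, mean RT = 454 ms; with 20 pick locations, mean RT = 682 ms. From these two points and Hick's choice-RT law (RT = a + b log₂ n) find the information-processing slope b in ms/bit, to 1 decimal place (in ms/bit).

Slope: b = (682 − 454) / (log₂ 20 − log₂ 2) = 228/3.3219 = 68.635 ms/bit.

68.6 ms/bit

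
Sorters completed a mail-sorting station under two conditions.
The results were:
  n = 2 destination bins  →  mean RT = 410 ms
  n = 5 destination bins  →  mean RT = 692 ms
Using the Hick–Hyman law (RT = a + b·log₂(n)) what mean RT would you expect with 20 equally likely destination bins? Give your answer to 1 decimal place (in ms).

Solve the two-equation system in a and b:
  b = (692 − 410) / (log₂ 5 − log₂ 2) = 282 / (2.3219 − 1) = 213.325 ms/bit
  a = 410 − 213.325 × 1 = 196.675 ms
Then RT(20) = 196.675 + 213.325 × log₂ 20 = 196.675 + 213.325 × 4.3219 ≈ 1118.650 ms.

1118.6 ms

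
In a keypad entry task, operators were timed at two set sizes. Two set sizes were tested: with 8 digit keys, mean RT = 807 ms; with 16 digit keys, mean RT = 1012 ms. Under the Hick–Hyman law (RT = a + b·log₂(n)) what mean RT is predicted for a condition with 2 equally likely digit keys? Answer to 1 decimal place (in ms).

With log₂ n on the abscissa the relation is linear; from the two conditions:
  b = (1012 − 807) / (log₂ 16 − log₂ 8) = 205 / (4 − 3) = 205.000 ms/bit
  a = 807 − 205.000 × 3 = 192.000 ms
Then RT(2) = 192.000 + 205.000 × log₂ 2 = 192.000 + 205.000 × 1 ≈ 397.000 ms.

397.0 ms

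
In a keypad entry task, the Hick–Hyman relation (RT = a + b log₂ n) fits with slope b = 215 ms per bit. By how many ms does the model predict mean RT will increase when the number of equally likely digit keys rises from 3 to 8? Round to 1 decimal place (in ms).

Only the slope matters, since a is common to both: ΔRT = b·log₂(n₂/n₁).
log₂(8) − log₂(3) = 3 − 1.5850 = 1.4150.
ΔRT = 215 × 1.4150 = 304.233 ms.

304.2 ms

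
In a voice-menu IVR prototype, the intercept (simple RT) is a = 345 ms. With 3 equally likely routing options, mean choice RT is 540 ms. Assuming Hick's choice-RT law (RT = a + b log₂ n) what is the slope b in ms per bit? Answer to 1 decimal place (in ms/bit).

log₂(3) = 1.5850 bits.
b = (RT − a)/log₂ n = (540 − 345) / 1.5850 = 123.031 ms/bit.

123.0 ms/bit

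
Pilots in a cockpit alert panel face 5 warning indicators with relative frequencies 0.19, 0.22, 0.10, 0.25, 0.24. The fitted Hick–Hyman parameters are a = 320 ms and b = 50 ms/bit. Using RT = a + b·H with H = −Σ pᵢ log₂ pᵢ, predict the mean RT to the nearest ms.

433 ms

Entropy contributions −pᵢ log₂ pᵢ: 0.4552, 0.4806, 0.3322, 0.5000, 0.4941; sum H = 2.2621 bits.
RT = a + bH = 320 + 50·2.2621 = 433.11 ms.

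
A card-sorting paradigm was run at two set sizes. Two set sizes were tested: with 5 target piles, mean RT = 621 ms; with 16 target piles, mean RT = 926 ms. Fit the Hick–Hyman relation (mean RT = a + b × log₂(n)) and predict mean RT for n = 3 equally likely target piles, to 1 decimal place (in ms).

Solve the two-equation system in a and b:
  b = (926 − 621) / (log₂ 16 − log₂ 5) = 305 / (4 − 2.3219) = 181.756 ms/bit
  a = 621 − 181.756 × 2.3219 = 198.975 ms
Then RT(3) = 198.975 + 181.756 × log₂ 3 = 198.975 + 181.756 × 1.5850 ≈ 487.052 ms.

487.1 ms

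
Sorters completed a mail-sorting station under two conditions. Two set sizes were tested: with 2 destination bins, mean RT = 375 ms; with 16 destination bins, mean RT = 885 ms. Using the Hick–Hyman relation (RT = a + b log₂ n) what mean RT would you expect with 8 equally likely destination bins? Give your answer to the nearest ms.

RT is linear in log₂ n, so two points fix the line:
  b = (885 − 375) / (log₂ 16 − log₂ 2) = 510 / (4 − 1) = 170 ms/bit
  a = 375 − 170 × 1 = 205 ms
Then RT(8) = 205 + 170 × log₂ 8 = 205 + 170 × 3 ≈ 715.000 ms.

715 ms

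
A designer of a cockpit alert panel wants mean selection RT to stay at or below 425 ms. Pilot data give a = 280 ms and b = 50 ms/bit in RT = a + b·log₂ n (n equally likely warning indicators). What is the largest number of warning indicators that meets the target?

Set 280 + 50·log₂ n ≤ 425 → log₂ n ≤ (425 − 280)/50 = 2.9000.
So n ≤ 2^2.9000 = 7.464; the largest integer n is 7.

7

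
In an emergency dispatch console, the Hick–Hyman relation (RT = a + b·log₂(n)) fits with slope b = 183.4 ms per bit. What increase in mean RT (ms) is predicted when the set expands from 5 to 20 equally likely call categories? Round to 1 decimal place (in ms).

Only the slope matters, since a is common to both: ΔRT = b·log₂(n₂/n₁).
log₂(20) − log₂(5) = log₂(20/5) = log₂(4) = 2.
ΔRT = 183.4 × 2.0000 = 366.800 ms.

366.8 ms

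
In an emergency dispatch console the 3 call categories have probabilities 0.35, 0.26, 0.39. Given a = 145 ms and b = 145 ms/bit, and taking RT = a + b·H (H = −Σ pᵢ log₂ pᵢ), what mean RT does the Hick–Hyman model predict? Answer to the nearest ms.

Entropy contributions −pᵢ log₂ pᵢ: 0.5301, 0.5053, 0.5298; sum H = 1.5652 bits.
RT = a + bH = 145 + 145·1.5652 = 371.95 ms.

372 ms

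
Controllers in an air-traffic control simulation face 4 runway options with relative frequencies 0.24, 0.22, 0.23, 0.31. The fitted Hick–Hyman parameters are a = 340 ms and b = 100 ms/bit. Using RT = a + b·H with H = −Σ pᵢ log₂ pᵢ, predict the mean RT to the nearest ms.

539 ms

H = 0.24·log₂(1/0.24) + 0.22·log₂(1/0.22) + 0.23·log₂(1/0.23) + 0.31·log₂(1/0.31) = 1.9862 bits.
RT = 340 + 100 × 1.9862 = 538.62 ms.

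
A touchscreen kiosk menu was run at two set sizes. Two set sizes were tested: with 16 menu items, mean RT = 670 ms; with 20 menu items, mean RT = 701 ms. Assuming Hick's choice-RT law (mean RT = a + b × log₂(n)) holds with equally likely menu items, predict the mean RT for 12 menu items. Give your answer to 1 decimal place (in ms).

630.0 ms

Solve the two-equation system in a and b:
  b = (701 − 670) / (log₂ 20 − log₂ 16) = 31 / (4.3219 − 4) = 96.295 ms/bit
  a = 670 − 96.295 × 4 = 284.821 ms
Then RT(12) = 284.821 + 96.295 × log₂ 12 = 284.821 + 96.295 × 3.5850 ≈ 630.034 ms.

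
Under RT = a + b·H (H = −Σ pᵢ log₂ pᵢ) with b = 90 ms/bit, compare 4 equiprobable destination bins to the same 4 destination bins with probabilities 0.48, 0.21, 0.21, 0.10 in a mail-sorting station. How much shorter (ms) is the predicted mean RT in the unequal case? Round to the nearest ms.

19 ms

Equiprobable entropy H₀ = log₂ 4 = 2.0000 bits.
Skewed entropy H = −Σ pᵢ log₂ pᵢ = 1.7861 bits.
ΔRT = b·(H₀ − H) = 90 × 0.2139 = 19.25 ms.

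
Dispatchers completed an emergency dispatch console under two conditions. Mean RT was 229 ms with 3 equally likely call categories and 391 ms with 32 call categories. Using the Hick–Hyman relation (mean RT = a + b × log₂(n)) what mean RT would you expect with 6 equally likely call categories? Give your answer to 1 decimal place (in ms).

RT is linear in log₂ n, so two points fix the line:
  b = (391 − 229) / (log₂ 32 − log₂ 3) = 162 / (5 − 1.5850) = 47.437 ms/bit
  a = 229 − 47.437 × 1.5850 = 153.814 ms
Then RT(6) = 153.814 + 47.437 × log₂ 6 = 153.814 + 47.437 × 2.5850 ≈ 276.437 ms.

276.4 ms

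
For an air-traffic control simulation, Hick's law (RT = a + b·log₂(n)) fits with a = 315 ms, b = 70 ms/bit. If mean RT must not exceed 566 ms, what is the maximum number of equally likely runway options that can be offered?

12

Information budget: (566 − 315)/70 = 3.5857 bits, so n ≤ 2^3.5857 = 12.006 → at most 12.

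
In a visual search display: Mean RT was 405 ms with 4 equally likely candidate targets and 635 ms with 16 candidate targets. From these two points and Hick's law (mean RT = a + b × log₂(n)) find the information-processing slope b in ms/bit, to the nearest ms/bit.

115 ms/bit

Slope: b = (635 − 405) / (log₂ 16 − log₂ 4) = 230/2.0000 = 115 ms/bit.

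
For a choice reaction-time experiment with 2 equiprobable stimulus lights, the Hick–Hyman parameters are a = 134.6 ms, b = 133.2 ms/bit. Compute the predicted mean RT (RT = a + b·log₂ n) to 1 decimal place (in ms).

log₂(2) = 1 bits, so RT = 134.6 + 133.2 × 1 ≈ 267.800 ms.

267.8 ms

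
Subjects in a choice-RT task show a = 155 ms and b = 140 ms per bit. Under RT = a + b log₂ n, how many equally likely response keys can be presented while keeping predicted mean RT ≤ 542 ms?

140·log₂ n ≤ 542 − 155 = 387, giving log₂ n ≤ 2.7643 and n ≤ 6.794. The largest whole number is 6.

6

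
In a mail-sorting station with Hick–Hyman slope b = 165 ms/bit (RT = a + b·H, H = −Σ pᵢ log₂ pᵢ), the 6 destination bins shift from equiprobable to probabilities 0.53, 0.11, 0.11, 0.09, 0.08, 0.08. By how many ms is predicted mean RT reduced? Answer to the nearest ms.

Equiprobable entropy H₀ = log₂ 6 = 2.5850 bits.
Skewed entropy H = −Σ pᵢ log₂ pᵢ = 2.0817 bits.
ΔRT = b·(H₀ − H) = 165 × 0.5033 = 83.04 ms.

83 ms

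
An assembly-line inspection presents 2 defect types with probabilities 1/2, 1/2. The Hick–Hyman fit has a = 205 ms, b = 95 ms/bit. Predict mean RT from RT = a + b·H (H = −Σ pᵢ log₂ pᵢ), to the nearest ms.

300 ms

H = −Σ pᵢ log₂ pᵢ = 0.5·1 + 0.5·1 = 1.000 bits.
RT = 205 + 95 × 1.000 = 300.00 ms.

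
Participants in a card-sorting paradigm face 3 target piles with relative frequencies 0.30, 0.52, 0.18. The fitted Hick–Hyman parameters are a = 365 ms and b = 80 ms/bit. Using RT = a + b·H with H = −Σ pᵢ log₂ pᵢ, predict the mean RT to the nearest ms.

Entropy contributions −pᵢ log₂ pᵢ: 0.5211, 0.4906, 0.4453; sum H = 1.4570 bits.
RT = a + bH = 365 + 80·1.4570 = 481.56 ms.

482 ms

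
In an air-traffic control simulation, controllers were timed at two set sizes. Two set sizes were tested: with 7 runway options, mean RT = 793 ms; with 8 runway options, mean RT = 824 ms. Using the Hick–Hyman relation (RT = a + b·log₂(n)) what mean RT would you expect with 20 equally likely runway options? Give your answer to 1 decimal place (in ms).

1036.7 ms

With log₂ n on the abscissa the relation is linear; from the two conditions:
  b = (824 − 793) / (log₂ 8 − log₂ 7) = 31 / (3 − 2.8074) = 160.918 ms/bit
  a = 793 − 160.918 × 2.8074 = 341.247 ms
Then RT(20) = 341.247 + 160.918 × log₂ 20 = 341.247 + 160.918 × 4.3219 ≈ 1036.722 ms.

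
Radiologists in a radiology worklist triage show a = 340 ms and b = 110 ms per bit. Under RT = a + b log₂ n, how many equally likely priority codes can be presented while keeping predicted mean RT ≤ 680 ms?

8

110·log₂ n ≤ 680 − 340 = 340, giving log₂ n ≤ 3.0909 and n ≤ 8.520. The largest whole number is 8.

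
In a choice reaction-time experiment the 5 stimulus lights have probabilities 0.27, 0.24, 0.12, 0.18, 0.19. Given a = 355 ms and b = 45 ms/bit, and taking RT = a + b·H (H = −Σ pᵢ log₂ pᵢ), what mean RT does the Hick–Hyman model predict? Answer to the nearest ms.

Entropy contributions −pᵢ log₂ pᵢ: 0.5100, 0.4941, 0.3671, 0.4453, 0.4552; sum H = 2.2718 bits.
RT = a + bH = 355 + 45·2.2718 = 457.23 ms.

457 ms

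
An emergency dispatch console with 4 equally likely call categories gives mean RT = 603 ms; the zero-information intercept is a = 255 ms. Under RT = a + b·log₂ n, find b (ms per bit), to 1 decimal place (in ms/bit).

4 alternatives carry log₂ 4 = 2 bits; the choice cost is 603 − 255 = 348 ms, so b = 348/2 = 174.000 ms/bit.

174.0 ms/bit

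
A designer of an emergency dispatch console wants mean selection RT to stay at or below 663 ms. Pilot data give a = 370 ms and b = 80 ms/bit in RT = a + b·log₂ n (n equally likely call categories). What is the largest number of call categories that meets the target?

12

Information budget: (663 − 370)/80 = 3.6625 bits, so n ≤ 2^3.6625 = 12.663 → at most 12.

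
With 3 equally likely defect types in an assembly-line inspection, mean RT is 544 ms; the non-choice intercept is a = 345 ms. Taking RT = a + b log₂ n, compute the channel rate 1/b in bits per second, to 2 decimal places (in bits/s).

7.96 bits/s

b = (544 − 345)/log₂ 3 = 199/1.5850 = 125.555 ms per bit = 0.12556 s/bit; the reciprocal is 7.965 bits/s.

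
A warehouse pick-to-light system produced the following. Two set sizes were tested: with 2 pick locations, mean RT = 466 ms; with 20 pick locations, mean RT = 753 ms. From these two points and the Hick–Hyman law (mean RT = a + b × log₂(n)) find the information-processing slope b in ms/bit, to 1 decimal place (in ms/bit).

86.4 ms/bit

Slope: b = (753 − 466) / (log₂ 20 − log₂ 2) = 287/3.3219 = 86.396 ms/bit.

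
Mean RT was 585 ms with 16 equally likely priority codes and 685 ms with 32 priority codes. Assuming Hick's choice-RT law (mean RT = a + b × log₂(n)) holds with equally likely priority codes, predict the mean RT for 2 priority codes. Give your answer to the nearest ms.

285 ms

Solve the two-equation system in a and b:
  b = (685 − 585) / (log₂ 32 − log₂ 16) = 100 / (5 − 4) = 100 ms/bit
  a = 585 − 100 × 4 = 185 ms
Then RT(2) = 185 + 100 × log₂ 2 = 185 + 100 × 1 ≈ 285.000 ms.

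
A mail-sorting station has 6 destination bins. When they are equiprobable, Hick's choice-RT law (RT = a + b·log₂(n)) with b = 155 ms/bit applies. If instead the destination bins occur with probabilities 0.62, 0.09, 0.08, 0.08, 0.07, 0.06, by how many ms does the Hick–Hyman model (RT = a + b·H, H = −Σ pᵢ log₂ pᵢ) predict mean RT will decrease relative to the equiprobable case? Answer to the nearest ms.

116 ms

Equiprobable entropy H₀ = log₂ 6 = 2.5850 bits.
Skewed entropy H = −Σ pᵢ log₂ pᵢ = 1.8353 bits.
ΔRT = b·(H₀ − H) = 155 × 0.7496 = 116.19 ms.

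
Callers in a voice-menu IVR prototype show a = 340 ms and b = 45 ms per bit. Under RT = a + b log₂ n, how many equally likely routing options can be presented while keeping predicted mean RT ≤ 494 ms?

10

Set 340 + 45·log₂ n ≤ 494 → log₂ n ≤ (494 − 340)/45 = 3.4222.
So n ≤ 2^3.4222 = 10.720; the largest integer n is 10.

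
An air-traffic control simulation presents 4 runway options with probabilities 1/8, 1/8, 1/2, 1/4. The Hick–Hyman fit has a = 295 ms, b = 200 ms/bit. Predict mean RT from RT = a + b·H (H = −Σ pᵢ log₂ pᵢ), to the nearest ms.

645 ms

H = −Σ pᵢ log₂ pᵢ = 0.125·3 + 0.125·3 + 0.5·1 + 0.25·2 = 1.750 bits.
RT = 295 + 200 × 1.750 = 645.00 ms.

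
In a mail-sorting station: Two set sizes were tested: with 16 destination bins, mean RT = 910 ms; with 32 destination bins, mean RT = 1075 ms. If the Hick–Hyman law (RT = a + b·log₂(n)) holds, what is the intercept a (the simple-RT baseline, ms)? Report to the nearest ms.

b = (RT₂ − RT₁)/(log₂ n₂ − log₂ n₁) = (1075 − 910)/(5 − 4) = 165 ms/bit.
Intercept: a = 910 − 165·log₂(16) = 250.000 ms.

250 ms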